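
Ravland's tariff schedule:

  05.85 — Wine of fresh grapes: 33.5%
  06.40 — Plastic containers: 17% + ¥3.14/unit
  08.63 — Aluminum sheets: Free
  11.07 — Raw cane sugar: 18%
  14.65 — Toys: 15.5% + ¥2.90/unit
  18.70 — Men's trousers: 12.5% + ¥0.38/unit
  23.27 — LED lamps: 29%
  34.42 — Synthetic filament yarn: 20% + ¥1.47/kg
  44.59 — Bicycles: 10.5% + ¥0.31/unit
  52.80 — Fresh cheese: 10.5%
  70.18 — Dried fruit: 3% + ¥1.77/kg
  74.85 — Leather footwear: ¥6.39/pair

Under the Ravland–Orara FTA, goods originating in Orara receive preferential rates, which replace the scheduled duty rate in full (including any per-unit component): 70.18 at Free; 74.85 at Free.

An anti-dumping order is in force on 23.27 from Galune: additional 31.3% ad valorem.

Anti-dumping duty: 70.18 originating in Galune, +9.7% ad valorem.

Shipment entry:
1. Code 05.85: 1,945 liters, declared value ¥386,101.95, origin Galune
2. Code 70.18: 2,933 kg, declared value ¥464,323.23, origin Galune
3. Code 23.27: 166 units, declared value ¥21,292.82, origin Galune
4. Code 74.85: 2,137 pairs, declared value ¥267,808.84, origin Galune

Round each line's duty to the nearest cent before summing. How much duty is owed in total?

Line 1 (05.85, Galune, 1,945 liters, ¥386,101.95):
Base rate for 05.85 is 33.5%.
Duty = ¥386,101.95 × 33.5% = ¥129,344.15.
Line 2 (70.18, Galune, 2,933 kg, ¥464,323.23):
Base rate for 70.18 is 3% + ¥1.77/kg.
70.18 has an FTA preferential rate, but origin Galune is not Orara; base rate stands.
Additional duty on 70.18 from Galune: +9.7%. Applied ad valorem rate: 3% + 9.7% = 12.7%.
Duty = ¥464,323.23 × 12.7% + 2,933 × ¥1.77 = ¥64,160.46.
Line 3 (23.27, Galune, 166 units, ¥21,292.82):
Base rate for 23.27 is 29%.
Additional duty on 23.27 from Galune: +31.3%. Applied ad valorem rate: 29% + 31.3% = 60.3%.
Duty = ¥21,292.82 × 60.3% = ¥12,839.57.
Line 4 (74.85, Galune, 2,137 pairs, ¥267,808.84):
Base rate for 74.85 is ¥6.39/pair.
74.85 has an FTA preferential rate, but origin Galune is not Orara; base rate stands.
Duty = 2,137 × ¥6.39 = ¥13,655.43.
Total = ¥129,344.15 + ¥64,160.46 + ¥12,839.57 + ¥13,655.43 = ¥219,999.61.

¥219,999.61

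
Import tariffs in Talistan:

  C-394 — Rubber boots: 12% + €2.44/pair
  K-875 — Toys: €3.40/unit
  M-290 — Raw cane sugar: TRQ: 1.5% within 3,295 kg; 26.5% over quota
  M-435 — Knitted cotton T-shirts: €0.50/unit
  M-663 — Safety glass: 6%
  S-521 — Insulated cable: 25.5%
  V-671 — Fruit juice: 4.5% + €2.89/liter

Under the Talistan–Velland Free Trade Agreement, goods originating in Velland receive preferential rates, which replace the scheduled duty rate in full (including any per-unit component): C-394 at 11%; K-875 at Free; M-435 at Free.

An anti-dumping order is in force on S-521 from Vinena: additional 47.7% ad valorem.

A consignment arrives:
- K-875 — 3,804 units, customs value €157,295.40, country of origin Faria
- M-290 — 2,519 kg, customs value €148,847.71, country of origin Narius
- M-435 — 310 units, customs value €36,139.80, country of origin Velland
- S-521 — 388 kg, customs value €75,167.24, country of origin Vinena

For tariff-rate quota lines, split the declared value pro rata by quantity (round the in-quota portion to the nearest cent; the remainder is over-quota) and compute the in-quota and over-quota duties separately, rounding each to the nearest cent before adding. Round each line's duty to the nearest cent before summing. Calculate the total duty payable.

€70,188.74

Line 1 (K-875, Faria, 3,804 units, €157,295.40):
Base rate for K-875 is €3.40/unit.
K-875 has an FTA preferential rate, but origin Faria is not Velland; base rate stands.
Duty = 3,804 × €3.40 = €12,933.60.
Line 2 (M-290, Narius, 2,519 kg, €148,847.71):
Code M-290 is under a tariff-rate quota (threshold 3,295 kg). Quantity 2,519 kg is within the quota, so the in-quota rate 1.5% applies to the full value.
Duty = €148,847.71 × 1.5% = €2,232.72.
Line 3 (M-435, Velland, 310 units, €36,139.80):
Base rate for M-435 is €0.50/unit.
Origin Velland qualifies under the Talistan–Velland agreement and M-435 is covered: preferential rate Free applies instead.
Duty = €36,139.80 × 0% = €0.00.
Line 4 (S-521, Vinena, 388 kg, €75,167.24):
Base rate for S-521 is 25.5%.
Additional duty on S-521 from Vinena: +47.7%. Applied ad valorem rate: 25.5% + 47.7% = 73.2%.
Duty = €75,167.24 × 73.2% = €55,022.42.
Total = €12,933.60 + €2,232.72 + €0.00 + €55,022.42 = €70,188.74.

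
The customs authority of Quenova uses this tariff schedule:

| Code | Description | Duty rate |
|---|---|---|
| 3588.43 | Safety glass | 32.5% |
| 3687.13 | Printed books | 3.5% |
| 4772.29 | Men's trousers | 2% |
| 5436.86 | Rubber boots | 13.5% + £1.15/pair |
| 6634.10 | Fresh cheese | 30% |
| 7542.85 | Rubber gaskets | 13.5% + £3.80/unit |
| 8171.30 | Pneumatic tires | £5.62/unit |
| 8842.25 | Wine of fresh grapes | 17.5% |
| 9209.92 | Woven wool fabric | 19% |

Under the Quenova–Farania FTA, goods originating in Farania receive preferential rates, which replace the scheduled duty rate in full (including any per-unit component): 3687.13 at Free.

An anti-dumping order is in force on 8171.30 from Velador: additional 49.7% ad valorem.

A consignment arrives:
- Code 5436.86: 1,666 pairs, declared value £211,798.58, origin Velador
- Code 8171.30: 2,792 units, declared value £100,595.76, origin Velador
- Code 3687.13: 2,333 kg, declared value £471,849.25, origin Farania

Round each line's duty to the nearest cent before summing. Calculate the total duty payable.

Line 1 (5436.86, Velador, 1,666 pairs, £211,798.58):
Base rate for 5436.86 is 13.5% + £1.15/pair.
Duty = £211,798.58 × 13.5% + 1,666 × £1.15 = £30,508.71.
Line 2 (8171.30, Velador, 2,792 units, £100,595.76):
Base rate for 8171.30 is £5.62/unit.
Additional duty on 8171.30 from Velador: +49.7% ad valorem. Applied ad valorem rate = 49.7%.
Duty = £100,595.76 × 49.7% + 2,792 × £5.62 = £65,687.13.
Line 3 (3687.13, Farania, 2,333 kg, £471,849.25):
Base rate for 3687.13 is 3.5%.
Origin Farania qualifies under the Quenova–Farania agreement and 3687.13 is covered: preferential rate Free applies instead.
Duty = £471,849.25 × 0% = £0.00.
Total = £30,508.71 + £65,687.13 + £0.00 = £96,195.84.

£96,195.84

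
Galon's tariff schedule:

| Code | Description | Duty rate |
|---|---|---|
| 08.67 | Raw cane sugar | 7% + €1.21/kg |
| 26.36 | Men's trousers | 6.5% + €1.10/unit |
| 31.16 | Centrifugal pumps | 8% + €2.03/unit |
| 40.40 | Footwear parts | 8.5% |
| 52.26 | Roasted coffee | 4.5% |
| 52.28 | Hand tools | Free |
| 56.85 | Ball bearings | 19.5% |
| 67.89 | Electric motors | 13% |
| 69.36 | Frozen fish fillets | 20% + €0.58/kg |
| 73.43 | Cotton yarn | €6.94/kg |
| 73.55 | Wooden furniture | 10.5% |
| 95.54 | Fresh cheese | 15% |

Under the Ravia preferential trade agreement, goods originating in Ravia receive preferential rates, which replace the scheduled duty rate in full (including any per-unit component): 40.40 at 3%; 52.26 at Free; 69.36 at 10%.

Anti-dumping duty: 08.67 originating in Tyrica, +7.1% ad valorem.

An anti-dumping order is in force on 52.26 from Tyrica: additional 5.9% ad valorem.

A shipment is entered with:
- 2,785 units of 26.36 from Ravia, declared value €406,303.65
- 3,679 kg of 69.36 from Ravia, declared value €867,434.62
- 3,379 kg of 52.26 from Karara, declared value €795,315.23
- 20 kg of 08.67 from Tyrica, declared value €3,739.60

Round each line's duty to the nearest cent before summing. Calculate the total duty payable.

€152,557.37

Line 1 (26.36, Ravia, 2,785 units, €406,303.65):
Base rate for 26.36 is 6.5% + €1.10/unit.
Origin Ravia is the FTA partner but 26.36 is not on the preference list; base rate stands.
Duty = €406,303.65 × 6.5% + 2,785 × €1.10 = €29,473.24.
Line 2 (69.36, Ravia, 3,679 kg, €867,434.62):
Base rate for 69.36 is 20% + €0.58/kg.
Origin Ravia qualifies under the Galon–Ravia agreement and 69.36 is covered: preferential rate 10% applies instead.
Duty = €867,434.62 × 10% = €86,743.46.
Line 3 (52.26, Karara, 3,379 kg, €795,315.23):
Base rate for 52.26 is 4.5%.
52.26 has an FTA preferential rate, but origin Karara is not Ravia; base rate stands.
The additional-duty order on 52.26 targets Tyrica, not Karara; it does not apply.
Duty = €795,315.23 × 4.5% = €35,789.19.
Line 4 (08.67, Tyrica, 20 kg, €3,739.60):
Base rate for 08.67 is 7% + €1.21/kg.
Additional duty on 08.67 from Tyrica: +7.1%. Applied ad valorem rate: 7% + 7.1% = 14.1%.
Duty = €3,739.60 × 14.1% + 20 × €1.21 = €551.48.
Total = €29,473.24 + €86,743.46 + €35,789.19 + €551.48 = €152,557.37.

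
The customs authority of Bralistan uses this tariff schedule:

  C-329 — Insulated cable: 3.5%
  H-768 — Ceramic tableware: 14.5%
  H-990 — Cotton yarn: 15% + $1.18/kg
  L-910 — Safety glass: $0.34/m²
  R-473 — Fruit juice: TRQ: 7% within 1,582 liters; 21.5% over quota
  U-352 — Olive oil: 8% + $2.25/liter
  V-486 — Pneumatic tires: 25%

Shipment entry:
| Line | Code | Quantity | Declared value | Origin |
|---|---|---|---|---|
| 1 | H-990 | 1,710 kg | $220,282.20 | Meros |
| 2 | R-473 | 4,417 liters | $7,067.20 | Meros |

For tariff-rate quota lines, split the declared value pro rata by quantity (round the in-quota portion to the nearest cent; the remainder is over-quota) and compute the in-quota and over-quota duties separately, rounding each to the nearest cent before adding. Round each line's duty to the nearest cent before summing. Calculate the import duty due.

$36,212.55

Line 1 (H-990, Meros, 1,710 kg, $220,282.20):
Base rate for H-990 is 15% + $1.18/kg.
Duty = $220,282.20 × 15% + 1,710 × $1.18 = $35,060.13.
Line 2 (R-473, Meros, 4,417 liters, $7,067.20):
Code R-473 is under a tariff-rate quota (threshold 1,582 liters). In-quota: 1,582 liters at 7%; over-quota: 2,835 liters at 21.5%.
Pro-rata value split: in-quota = $7,067.20 × 1,582/4,417 = $2,531.20; over-quota = $7,067.20 − $2,531.20 = $4,536.00.
In-quota duty = $2,531.20 × 7% = $177.18. Over-quota duty = $4,536.00 × 21.5% = $975.24.
Line duty = $177.18 + $975.24 = $1,152.42.
Total = $35,060.13 + $1,152.42 = $36,212.55.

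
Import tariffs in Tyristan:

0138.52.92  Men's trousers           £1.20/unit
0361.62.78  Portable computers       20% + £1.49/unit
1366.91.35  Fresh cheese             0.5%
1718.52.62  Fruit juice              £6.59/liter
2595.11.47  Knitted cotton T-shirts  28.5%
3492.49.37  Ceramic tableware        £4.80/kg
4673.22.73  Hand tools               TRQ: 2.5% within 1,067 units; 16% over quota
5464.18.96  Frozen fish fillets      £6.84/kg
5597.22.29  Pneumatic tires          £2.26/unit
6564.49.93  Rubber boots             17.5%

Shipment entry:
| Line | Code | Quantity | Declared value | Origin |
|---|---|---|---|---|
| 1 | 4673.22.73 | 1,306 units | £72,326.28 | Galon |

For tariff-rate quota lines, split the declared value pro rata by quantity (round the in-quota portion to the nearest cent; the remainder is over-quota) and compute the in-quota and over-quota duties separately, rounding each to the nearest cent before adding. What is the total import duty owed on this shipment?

£3,594.99

Line 1 (4673.22.73, Galon, 1,306 units, £72,326.28):
Code 4673.22.73 is under a tariff-rate quota (threshold 1,067 units). In-quota: 1,067 units at 2.5%; over-quota: 239 units at 16%.
Pro-rata value split: in-quota = £72,326.28 × 1,067/1,306 = £59,090.46; over-quota = £72,326.28 − £59,090.46 = £13,235.82.
In-quota duty = £59,090.46 × 2.5% = £1,477.26. Over-quota duty = £13,235.82 × 16% = £2,117.73.
Line duty = £1,477.26 + £2,117.73 = £3,594.99.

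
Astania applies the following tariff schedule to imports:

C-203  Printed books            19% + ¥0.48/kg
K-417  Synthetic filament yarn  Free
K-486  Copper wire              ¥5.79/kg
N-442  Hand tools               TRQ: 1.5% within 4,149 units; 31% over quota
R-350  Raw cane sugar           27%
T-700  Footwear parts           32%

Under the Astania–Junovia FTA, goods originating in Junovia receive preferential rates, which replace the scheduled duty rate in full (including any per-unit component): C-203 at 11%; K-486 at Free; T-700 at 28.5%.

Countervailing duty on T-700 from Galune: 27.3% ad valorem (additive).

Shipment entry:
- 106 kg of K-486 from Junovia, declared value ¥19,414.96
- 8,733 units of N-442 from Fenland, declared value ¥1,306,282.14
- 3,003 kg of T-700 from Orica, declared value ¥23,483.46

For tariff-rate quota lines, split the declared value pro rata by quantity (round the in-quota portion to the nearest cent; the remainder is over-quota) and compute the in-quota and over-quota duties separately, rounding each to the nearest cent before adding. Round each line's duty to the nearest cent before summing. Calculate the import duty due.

Line 1 (K-486, Junovia, 106 kg, ¥19,414.96):
Base rate for K-486 is ¥5.79/kg.
Origin Junovia qualifies under the Astania–Junovia agreement and K-486 is covered: preferential rate Free applies instead.
Duty = ¥19,414.96 × 0% = ¥0.00.
Line 2 (N-442, Fenland, 8,733 units, ¥1,306,282.14):
Code N-442 is under a tariff-rate quota (threshold 4,149 units). In-quota: 4,149 units at 1.5%; over-quota: 4,584 units at 31%.
Pro-rata value split: in-quota = ¥1,306,282.14 × 4,149/8,733 = ¥620,607.42; over-quota = ¥1,306,282.14 − ¥620,607.42 = ¥685,674.72.
In-quota duty = ¥620,607.42 × 1.5% = ¥9,309.11. Over-quota duty = ¥685,674.72 × 31% = ¥212,559.16.
Line duty = ¥9,309.11 + ¥212,559.16 = ¥221,868.27.
Line 3 (T-700, Orica, 3,003 kg, ¥23,483.46):
Base rate for T-700 is 32%.
T-700 has an FTA preferential rate, but origin Orica is not Junovia; base rate stands.
The additional-duty order on T-700 targets Galune, not Orica; it does not apply.
Duty = ¥23,483.46 × 32% = ¥7,514.71.
Total = ¥0.00 + ¥221,868.27 + ¥7,514.71 = ¥229,382.98.

¥229,382.98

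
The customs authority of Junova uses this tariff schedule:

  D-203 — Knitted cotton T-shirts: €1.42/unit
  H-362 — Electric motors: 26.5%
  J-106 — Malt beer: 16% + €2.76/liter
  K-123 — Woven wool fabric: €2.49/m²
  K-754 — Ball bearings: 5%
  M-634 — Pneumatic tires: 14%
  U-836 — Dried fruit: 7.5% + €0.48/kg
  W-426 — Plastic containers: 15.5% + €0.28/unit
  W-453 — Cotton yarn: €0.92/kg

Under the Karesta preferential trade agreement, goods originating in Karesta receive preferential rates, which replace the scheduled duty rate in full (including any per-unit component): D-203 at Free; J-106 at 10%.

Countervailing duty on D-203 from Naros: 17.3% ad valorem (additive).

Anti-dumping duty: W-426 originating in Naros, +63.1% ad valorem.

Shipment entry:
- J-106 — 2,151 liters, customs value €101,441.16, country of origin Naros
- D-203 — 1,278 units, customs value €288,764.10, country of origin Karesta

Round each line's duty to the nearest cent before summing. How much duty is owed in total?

€22,167.35

Line 1 (J-106, Naros, 2,151 liters, €101,441.16):
Base rate for J-106 is 16% + €2.76/liter.
J-106 has an FTA preferential rate, but origin Naros is not Karesta; base rate stands.
Duty = €101,441.16 × 16% + 2,151 × €2.76 = €22,167.35.
Line 2 (D-203, Karesta, 1,278 units, €288,764.10):
Base rate for D-203 is €1.42/unit.
Origin Karesta qualifies under the Junova–Karesta agreement and D-203 is covered: preferential rate Free applies instead.
The additional-duty order on D-203 targets Naros, not Karesta; it does not apply.
Duty = €288,764.10 × 0% = €0.00.
Total = €22,167.35 + €0.00 = €22,167.35.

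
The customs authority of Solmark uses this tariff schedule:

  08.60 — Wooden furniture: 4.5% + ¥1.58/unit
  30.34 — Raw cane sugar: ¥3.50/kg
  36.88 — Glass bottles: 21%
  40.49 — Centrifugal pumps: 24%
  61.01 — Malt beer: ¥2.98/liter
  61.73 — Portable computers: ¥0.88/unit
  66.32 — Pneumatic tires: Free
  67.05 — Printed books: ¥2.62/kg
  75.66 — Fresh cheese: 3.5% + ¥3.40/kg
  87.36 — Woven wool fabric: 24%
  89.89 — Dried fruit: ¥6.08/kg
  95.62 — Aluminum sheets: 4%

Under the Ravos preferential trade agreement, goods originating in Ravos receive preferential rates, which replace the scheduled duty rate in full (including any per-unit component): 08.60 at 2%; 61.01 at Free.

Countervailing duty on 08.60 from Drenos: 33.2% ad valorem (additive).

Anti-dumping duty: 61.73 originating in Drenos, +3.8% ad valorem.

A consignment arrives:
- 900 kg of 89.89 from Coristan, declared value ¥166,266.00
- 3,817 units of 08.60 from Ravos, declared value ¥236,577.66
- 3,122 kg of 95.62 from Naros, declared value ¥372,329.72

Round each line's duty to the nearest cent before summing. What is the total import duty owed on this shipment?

Line 1 (89.89, Coristan, 900 kg, ¥166,266.00):
Base rate for 89.89 is ¥6.08/kg.
Duty = 900 × ¥6.08 = ¥5,472.00.
Line 2 (08.60, Ravos, 3,817 units, ¥236,577.66):
Base rate for 08.60 is 4.5% + ¥1.58/unit.
Origin Ravos qualifies under the Solmark–Ravos agreement and 08.60 is covered: preferential rate 2% applies instead.
The additional-duty order on 08.60 targets Drenos, not Ravos; it does not apply.
Duty = ¥236,577.66 × 2% = ¥4,731.55.
Line 3 (95.62, Naros, 3,122 kg, ¥372,329.72):
Base rate for 95.62 is 4%.
Duty = ¥372,329.72 × 4% = ¥14,893.19.
Total = ¥5,472.00 + ¥4,731.55 + ¥14,893.19 = ¥25,096.74.

¥25,096.74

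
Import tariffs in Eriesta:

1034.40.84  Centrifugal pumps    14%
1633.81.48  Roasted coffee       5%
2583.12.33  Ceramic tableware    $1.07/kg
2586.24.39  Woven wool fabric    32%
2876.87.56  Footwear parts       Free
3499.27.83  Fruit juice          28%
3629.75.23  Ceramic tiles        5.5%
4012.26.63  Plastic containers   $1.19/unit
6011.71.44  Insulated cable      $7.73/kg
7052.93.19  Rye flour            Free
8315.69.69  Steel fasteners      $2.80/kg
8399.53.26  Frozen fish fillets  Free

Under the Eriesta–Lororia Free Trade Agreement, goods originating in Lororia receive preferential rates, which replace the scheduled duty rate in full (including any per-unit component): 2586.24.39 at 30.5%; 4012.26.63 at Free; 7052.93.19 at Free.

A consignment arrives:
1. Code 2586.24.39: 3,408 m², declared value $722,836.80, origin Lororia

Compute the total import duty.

$220,465.22

Line 1 (2586.24.39, Lororia, 3,408 m², $722,836.80):
Base rate for 2586.24.39 is 32%.
Origin Lororia qualifies under the Eriesta–Lororia agreement and 2586.24.39 is covered: preferential rate 30.5% applies instead.
Duty = $722,836.80 × 30.5% = $220,465.22.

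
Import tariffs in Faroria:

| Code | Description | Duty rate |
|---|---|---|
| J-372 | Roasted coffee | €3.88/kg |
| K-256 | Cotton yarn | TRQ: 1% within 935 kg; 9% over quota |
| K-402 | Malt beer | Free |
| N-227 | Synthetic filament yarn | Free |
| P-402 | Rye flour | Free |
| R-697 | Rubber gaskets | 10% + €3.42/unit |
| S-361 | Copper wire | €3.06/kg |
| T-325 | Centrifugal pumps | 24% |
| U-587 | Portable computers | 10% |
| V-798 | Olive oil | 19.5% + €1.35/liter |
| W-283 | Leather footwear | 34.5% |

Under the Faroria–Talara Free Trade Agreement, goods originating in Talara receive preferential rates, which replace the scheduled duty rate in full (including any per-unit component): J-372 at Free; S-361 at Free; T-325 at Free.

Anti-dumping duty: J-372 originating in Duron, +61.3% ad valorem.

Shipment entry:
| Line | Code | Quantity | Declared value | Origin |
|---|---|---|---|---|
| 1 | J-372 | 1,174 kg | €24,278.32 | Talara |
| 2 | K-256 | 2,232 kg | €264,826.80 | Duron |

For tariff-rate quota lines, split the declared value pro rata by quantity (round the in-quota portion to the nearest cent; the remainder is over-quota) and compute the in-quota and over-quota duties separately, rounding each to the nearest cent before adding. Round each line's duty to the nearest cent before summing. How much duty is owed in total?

Line 1 (J-372, Talara, 1,174 kg, €24,278.32):
Base rate for J-372 is €3.88/kg.
Origin Talara qualifies under the Faroria–Talara agreement and J-372 is covered: preferential rate Free applies instead.
The additional-duty order on J-372 targets Duron, not Talara; it does not apply.
Duty = €24,278.32 × 0% = €0.00.
Line 2 (K-256, Duron, 2,232 kg, €264,826.80):
Code K-256 is under a tariff-rate quota (threshold 935 kg). In-quota: 935 kg at 1%; over-quota: 1,297 kg at 9%.
Pro-rata value split: in-quota = €264,826.80 × 935/2,232 = €110,937.75; over-quota = €264,826.80 − €110,937.75 = €153,889.05.
In-quota duty = €110,937.75 × 1% = €1,109.38. Over-quota duty = €153,889.05 × 9% = €13,850.01.
Line duty = €1,109.38 + €13,850.01 = €14,959.39.
Total = €0.00 + €14,959.39 = €14,959.39.

€14,959.39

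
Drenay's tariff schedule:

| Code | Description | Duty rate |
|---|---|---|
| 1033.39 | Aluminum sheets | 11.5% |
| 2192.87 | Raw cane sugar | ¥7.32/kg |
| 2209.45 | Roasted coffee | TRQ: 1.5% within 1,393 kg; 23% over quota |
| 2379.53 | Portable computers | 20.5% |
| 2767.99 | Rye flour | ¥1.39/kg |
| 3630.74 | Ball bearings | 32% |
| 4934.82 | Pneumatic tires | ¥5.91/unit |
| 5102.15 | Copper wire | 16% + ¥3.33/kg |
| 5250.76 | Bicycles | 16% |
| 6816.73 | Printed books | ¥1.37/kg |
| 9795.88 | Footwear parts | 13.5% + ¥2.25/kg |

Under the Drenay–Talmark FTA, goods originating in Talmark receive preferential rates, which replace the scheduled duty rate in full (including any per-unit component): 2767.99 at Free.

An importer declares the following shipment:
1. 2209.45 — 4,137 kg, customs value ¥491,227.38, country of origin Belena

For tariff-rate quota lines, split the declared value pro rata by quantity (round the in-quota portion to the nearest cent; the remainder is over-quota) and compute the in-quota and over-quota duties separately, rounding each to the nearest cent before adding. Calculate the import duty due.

¥77,420.26

Line 1 (2209.45, Belena, 4,137 kg, ¥491,227.38):
Code 2209.45 is under a tariff-rate quota (threshold 1,393 kg). In-quota: 1,393 kg at 1.5%; over-quota: 2,744 kg at 23%.
Pro-rata value split: in-quota = ¥491,227.38 × 1,393/4,137 = ¥165,404.82; over-quota = ¥491,227.38 − ¥165,404.82 = ¥325,822.56.
In-quota duty = ¥165,404.82 × 1.5% = ¥2,481.07. Over-quota duty = ¥325,822.56 × 23% = ¥74,939.19.
Line duty = ¥2,481.07 + ¥74,939.19 = ¥77,420.26.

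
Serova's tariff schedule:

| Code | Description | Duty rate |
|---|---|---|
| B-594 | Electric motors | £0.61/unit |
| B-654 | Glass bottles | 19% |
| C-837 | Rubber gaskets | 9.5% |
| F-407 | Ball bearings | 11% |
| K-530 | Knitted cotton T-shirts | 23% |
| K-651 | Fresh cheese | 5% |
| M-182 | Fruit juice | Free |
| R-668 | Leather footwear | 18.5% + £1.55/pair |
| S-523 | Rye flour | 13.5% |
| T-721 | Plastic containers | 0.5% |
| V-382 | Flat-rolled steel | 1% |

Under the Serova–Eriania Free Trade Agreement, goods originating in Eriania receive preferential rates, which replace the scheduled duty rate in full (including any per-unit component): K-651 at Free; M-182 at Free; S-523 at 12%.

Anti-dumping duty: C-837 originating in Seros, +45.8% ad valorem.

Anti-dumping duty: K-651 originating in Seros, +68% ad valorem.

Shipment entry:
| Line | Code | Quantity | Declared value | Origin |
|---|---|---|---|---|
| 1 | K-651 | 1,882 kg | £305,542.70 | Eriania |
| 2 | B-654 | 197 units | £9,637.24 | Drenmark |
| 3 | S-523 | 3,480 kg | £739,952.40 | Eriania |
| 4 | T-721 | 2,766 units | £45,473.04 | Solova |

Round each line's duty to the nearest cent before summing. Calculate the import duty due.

Line 1 (K-651, Eriania, 1,882 kg, £305,542.70):
Base rate for K-651 is 5%.
Origin Eriania qualifies under the Serova–Eriania agreement and K-651 is covered: preferential rate Free applies instead.
The additional-duty order on K-651 targets Seros, not Eriania; it does not apply.
Duty = £305,542.70 × 0% = £0.00.
Line 2 (B-654, Drenmark, 197 units, £9,637.24):
Base rate for B-654 is 19%.
Duty = £9,637.24 × 19% = £1,831.08.
Line 3 (S-523, Eriania, 3,480 kg, £739,952.40):
Base rate for S-523 is 13.5%.
Origin Eriania qualifies under the Serova–Eriania agreement and S-523 is covered: preferential rate 12% applies instead.
Duty = £739,952.40 × 12% = £88,794.29.
Line 4 (T-721, Solova, 2,766 units, £45,473.04):
Base rate for T-721 is 0.5%.
Duty = £45,473.04 × 0.5% = £227.37.
Total = £0.00 + £1,831.08 + £88,794.29 + £227.37 = £90,852.74.

£90,852.74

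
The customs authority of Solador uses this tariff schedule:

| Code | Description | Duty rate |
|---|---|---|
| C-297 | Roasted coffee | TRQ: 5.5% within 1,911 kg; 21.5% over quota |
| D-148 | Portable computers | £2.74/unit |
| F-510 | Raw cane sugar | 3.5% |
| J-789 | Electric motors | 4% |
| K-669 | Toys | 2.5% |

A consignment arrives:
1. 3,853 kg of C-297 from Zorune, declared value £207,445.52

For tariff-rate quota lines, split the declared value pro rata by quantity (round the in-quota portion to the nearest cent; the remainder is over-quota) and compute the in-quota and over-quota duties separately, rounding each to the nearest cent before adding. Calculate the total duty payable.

Line 1 (C-297, Zorune, 3,853 kg, £207,445.52):
Code C-297 is under a tariff-rate quota (threshold 1,911 kg). In-quota: 1,911 kg at 5.5%; over-quota: 1,942 kg at 21.5%.
Pro-rata value split: in-quota = £207,445.52 × 1,911/3,853 = £102,888.24; over-quota = £207,445.52 − £102,888.24 = £104,557.28.
In-quota duty = £102,888.24 × 5.5% = £5,658.85. Over-quota duty = £104,557.28 × 21.5% = £22,479.82.
Line duty = £5,658.85 + £22,479.82 = £28,138.67.

£28,138.67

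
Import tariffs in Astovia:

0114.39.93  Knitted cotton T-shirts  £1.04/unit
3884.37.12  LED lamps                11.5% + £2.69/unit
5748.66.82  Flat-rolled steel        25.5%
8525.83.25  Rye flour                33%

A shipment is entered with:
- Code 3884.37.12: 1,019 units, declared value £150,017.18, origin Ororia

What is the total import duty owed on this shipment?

Line 1 (3884.37.12, Ororia, 1,019 units, £150,017.18):
Base rate for 3884.37.12 is 11.5% + £2.69/unit.
Duty = £150,017.18 × 11.5% + 1,019 × £2.69 = £19,993.09.

£19,993.09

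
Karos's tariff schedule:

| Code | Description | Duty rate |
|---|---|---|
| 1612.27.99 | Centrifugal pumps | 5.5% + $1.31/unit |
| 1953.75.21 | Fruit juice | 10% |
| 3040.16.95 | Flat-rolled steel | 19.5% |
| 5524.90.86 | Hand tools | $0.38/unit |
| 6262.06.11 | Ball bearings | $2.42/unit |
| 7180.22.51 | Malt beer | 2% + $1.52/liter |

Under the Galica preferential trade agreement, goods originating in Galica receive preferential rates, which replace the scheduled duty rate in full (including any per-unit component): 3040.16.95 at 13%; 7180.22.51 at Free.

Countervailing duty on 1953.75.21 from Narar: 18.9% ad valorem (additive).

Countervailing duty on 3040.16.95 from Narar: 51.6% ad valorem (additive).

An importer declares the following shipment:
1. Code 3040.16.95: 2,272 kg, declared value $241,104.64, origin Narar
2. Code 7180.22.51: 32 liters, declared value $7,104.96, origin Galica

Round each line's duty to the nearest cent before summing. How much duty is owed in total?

Line 1 (3040.16.95, Narar, 2,272 kg, $241,104.64):
Base rate for 3040.16.95 is 19.5%.
3040.16.95 has an FTA preferential rate, but origin Narar is not Galica; base rate stands.
Additional duty on 3040.16.95 from Narar: +51.6%. Applied ad valorem rate: 19.5% + 51.6% = 71.1%.
Duty = $241,104.64 × 71.1% = $171,425.40.
Line 2 (7180.22.51, Galica, 32 liters, $7,104.96):
Base rate for 7180.22.51 is 2% + $1.52/liter.
Origin Galica qualifies under the Karos–Galica agreement and 7180.22.51 is covered: preferential rate Free applies instead.
Duty = $7,104.96 × 0% = $0.00.
Total = $171,425.40 + $0.00 = $171,425.40.

$171,425.40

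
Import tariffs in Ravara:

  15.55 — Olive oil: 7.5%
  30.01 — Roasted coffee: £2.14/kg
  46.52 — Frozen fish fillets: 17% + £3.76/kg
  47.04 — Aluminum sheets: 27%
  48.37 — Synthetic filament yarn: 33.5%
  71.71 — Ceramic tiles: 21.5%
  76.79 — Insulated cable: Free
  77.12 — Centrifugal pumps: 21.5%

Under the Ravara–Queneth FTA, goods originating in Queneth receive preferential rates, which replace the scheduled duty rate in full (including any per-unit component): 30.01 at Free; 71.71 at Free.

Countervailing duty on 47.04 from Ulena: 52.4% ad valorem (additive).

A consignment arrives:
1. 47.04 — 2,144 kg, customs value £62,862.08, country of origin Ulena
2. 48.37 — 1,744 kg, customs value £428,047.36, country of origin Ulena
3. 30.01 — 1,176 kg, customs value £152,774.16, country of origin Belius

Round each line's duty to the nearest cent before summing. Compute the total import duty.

£195,825.00

Line 1 (47.04, Ulena, 2,144 kg, £62,862.08):
Base rate for 47.04 is 27%.
Additional duty on 47.04 from Ulena: +52.4%. Applied ad valorem rate: 27% + 52.4% = 79.4%.
Duty = £62,862.08 × 79.4% = £49,912.49.
Line 2 (48.37, Ulena, 1,744 kg, £428,047.36):
Base rate for 48.37 is 33.5%.
Duty = £428,047.36 × 33.5% = £143,395.87.
Line 3 (30.01, Belius, 1,176 kg, £152,774.16):
Base rate for 30.01 is £2.14/kg.
30.01 has an FTA preferential rate, but origin Belius is not Queneth; base rate stands.
Duty = 1,176 × £2.14 = £2,516.64.
Total = £49,912.49 + £143,395.87 + £2,516.64 = £195,825.00.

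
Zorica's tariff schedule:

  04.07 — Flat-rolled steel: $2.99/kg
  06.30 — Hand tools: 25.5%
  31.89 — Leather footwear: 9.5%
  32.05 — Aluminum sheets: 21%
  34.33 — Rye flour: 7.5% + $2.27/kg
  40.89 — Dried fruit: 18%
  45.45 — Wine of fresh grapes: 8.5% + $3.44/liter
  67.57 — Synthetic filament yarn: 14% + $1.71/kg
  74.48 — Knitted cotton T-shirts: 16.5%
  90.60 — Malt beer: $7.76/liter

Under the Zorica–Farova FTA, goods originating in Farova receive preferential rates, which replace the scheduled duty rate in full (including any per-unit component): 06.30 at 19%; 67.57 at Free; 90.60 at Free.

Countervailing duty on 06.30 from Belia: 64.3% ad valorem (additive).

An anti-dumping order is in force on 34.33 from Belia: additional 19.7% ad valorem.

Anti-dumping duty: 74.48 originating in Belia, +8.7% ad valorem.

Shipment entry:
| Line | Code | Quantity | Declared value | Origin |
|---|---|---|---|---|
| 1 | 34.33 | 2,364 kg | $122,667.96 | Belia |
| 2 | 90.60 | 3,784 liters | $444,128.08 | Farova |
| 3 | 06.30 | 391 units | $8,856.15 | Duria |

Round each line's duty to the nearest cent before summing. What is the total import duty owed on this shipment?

$40,990.29

Line 1 (34.33, Belia, 2,364 kg, $122,667.96):
Base rate for 34.33 is 7.5% + $2.27/kg.
Additional duty on 34.33 from Belia: +19.7%. Applied ad valorem rate: 7.5% + 19.7% = 27.2%.
Duty = $122,667.96 × 27.2% + 2,364 × $2.27 = $38,731.97.
Line 2 (90.60, Farova, 3,784 liters, $444,128.08):
Base rate for 90.60 is $7.76/liter.
Origin Farova qualifies under the Zorica–Farova agreement and 90.60 is covered: preferential rate Free applies instead.
Duty = $444,128.08 × 0% = $0.00.
Line 3 (06.30, Duria, 391 units, $8,856.15):
Base rate for 06.30 is 25.5%.
06.30 has an FTA preferential rate, but origin Duria is not Farova; base rate stands.
The additional-duty order on 06.30 targets Belia, not Duria; it does not apply.
Duty = $8,856.15 × 25.5% = $2,258.32.
Total = $38,731.97 + $0.00 + $2,258.32 = $40,990.29.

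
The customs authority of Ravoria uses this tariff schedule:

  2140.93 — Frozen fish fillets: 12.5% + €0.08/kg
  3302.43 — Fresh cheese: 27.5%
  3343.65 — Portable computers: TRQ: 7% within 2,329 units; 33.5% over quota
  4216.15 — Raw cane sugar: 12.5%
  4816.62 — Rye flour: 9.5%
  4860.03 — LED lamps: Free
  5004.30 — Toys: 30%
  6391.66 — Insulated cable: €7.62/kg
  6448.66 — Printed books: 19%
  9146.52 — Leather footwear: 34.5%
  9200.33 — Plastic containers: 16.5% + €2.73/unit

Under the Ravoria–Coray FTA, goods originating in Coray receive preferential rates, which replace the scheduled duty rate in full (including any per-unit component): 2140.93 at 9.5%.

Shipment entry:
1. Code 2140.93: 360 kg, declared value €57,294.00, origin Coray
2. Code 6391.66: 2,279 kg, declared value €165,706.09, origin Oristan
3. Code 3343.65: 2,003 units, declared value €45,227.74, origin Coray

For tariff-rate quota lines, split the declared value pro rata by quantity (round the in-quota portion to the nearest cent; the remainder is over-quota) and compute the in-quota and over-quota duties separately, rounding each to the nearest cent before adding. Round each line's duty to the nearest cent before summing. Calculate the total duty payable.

Line 1 (2140.93, Coray, 360 kg, €57,294.00):
Base rate for 2140.93 is 12.5% + €0.08/kg.
Origin Coray qualifies under the Ravoria–Coray agreement and 2140.93 is covered: preferential rate 9.5% applies instead.
Duty = €57,294.00 × 9.5% = €5,442.93.
Line 2 (6391.66, Oristan, 2,279 kg, €165,706.09):
Base rate for 6391.66 is €7.62/kg.
Duty = 2,279 × €7.62 = €17,365.98.
Line 3 (3343.65, Coray, 2,003 units, €45,227.74):
Code 3343.65 is under a tariff-rate quota (threshold 2,329 units). Quantity 2,003 units is within the quota, so the in-quota rate 7% applies to the full value.
Duty = €45,227.74 × 7% = €3,165.94.
Total = €5,442.93 + €17,365.98 + €3,165.94 = €25,974.85.

€25,974.85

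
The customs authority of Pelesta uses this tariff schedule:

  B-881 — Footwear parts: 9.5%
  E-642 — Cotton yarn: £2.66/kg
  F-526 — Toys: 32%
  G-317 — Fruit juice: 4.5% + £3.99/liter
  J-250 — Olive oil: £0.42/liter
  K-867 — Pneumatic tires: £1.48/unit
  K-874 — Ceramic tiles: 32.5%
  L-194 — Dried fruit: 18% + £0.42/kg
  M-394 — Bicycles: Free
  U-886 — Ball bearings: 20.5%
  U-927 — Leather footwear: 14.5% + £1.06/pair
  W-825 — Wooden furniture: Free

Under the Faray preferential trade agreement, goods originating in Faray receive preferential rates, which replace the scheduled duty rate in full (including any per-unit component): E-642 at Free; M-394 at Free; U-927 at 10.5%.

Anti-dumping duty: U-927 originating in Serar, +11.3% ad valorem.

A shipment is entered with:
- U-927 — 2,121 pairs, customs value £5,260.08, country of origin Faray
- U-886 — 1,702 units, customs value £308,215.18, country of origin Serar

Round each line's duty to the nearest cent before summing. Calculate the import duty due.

£63,736.42

Line 1 (U-927, Faray, 2,121 pairs, £5,260.08):
Base rate for U-927 is 14.5% + £1.06/pair.
Origin Faray qualifies under the Pelesta–Faray agreement and U-927 is covered: preferential rate 10.5% applies instead.
The additional-duty order on U-927 targets Serar, not Faray; it does not apply.
Duty = £5,260.08 × 10.5% = £552.31.
Line 2 (U-886, Serar, 1,702 units, £308,215.18):
Base rate for U-886 is 20.5%.
Duty = £308,215.18 × 20.5% = £63,184.11.
Total = £552.31 + £63,184.11 = £63,736.42.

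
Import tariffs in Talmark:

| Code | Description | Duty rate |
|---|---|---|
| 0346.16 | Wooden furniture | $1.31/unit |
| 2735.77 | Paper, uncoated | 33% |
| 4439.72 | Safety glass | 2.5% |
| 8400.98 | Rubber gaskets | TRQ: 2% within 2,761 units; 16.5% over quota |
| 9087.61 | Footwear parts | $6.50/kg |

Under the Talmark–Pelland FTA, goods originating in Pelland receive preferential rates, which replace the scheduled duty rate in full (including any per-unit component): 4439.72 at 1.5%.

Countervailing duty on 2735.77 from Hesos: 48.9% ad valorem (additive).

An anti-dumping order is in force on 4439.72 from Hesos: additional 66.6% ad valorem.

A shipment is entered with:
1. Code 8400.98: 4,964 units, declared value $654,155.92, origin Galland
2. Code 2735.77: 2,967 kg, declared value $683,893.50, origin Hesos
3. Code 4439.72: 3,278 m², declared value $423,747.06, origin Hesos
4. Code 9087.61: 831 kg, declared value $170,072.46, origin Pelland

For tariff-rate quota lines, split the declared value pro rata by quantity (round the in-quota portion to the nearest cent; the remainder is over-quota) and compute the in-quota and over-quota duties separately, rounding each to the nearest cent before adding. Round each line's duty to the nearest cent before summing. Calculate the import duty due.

$913,497.76

Line 1 (8400.98, Galland, 4,964 units, $654,155.92):
Code 8400.98 is under a tariff-rate quota (threshold 2,761 units). In-quota: 2,761 units at 2%; over-quota: 2,203 units at 16.5%.
Pro-rata value split: in-quota = $654,155.92 × 2,761/4,964 = $363,844.58; over-quota = $654,155.92 − $363,844.58 = $290,311.34.
In-quota duty = $363,844.58 × 2% = $7,276.89. Over-quota duty = $290,311.34 × 16.5% = $47,901.37.
Line duty = $7,276.89 + $47,901.37 = $55,178.26.
Line 2 (2735.77, Hesos, 2,967 kg, $683,893.50):
Base rate for 2735.77 is 33%.
Additional duty on 2735.77 from Hesos: +48.9%. Applied ad valorem rate: 33% + 48.9% = 81.9%.
Duty = $683,893.50 × 81.9% = $560,108.78.
Line 3 (4439.72, Hesos, 3,278 m², $423,747.06):
Base rate for 4439.72 is 2.5%.
4439.72 has an FTA preferential rate, but origin Hesos is not Pelland; base rate stands.
Additional duty on 4439.72 from Hesos: +66.6%. Applied ad valorem rate: 2.5% + 66.6% = 69.1%.
Duty = $423,747.06 × 69.1% = $292,809.22.
Line 4 (9087.61, Pelland, 831 kg, $170,072.46):
Base rate for 9087.61 is $6.50/kg.
Origin Pelland is the FTA partner but 9087.61 is not on the preference list; base rate stands.
Duty = 831 × $6.50 = $5,401.50.
Total = $55,178.26 + $560,108.78 + $292,809.22 + $5,401.50 = $913,497.76.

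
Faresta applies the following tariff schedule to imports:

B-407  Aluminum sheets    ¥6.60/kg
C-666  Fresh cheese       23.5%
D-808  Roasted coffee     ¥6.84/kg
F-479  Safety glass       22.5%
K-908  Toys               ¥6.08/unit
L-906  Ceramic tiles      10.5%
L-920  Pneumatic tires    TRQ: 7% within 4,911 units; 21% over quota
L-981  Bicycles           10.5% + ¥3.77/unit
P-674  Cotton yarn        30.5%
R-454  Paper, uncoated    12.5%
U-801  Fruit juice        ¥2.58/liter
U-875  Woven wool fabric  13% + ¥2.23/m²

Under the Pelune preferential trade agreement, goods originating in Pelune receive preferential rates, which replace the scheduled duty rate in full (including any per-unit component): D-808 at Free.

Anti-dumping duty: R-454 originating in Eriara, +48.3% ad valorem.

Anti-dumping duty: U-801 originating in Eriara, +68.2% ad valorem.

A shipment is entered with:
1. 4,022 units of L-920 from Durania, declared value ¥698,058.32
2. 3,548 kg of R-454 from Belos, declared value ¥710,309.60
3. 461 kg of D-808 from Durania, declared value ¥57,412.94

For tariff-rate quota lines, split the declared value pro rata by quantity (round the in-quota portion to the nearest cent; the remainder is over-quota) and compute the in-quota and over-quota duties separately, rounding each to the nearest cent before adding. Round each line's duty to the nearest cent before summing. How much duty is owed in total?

Line 1 (L-920, Durania, 4,022 units, ¥698,058.32):
Code L-920 is under a tariff-rate quota (threshold 4,911 units). Quantity 4,022 units is within the quota, so the in-quota rate 7% applies to the full value.
Duty = ¥698,058.32 × 7% = ¥48,864.08.
Line 2 (R-454, Belos, 3,548 kg, ¥710,309.60):
Base rate for R-454 is 12.5%.
The additional-duty order on R-454 targets Eriara, not Belos; it does not apply.
Duty = ¥710,309.60 × 12.5% = ¥88,788.70.
Line 3 (D-808, Durania, 461 kg, ¥57,412.94):
Base rate for D-808 is ¥6.84/kg.
D-808 has an FTA preferential rate, but origin Durania is not Pelune; base rate stands.
Duty = 461 × ¥6.84 = ¥3,153.24.
Total = ¥48,864.08 + ¥88,788.70 + ¥3,153.24 = ¥140,806.02.

¥140,806.02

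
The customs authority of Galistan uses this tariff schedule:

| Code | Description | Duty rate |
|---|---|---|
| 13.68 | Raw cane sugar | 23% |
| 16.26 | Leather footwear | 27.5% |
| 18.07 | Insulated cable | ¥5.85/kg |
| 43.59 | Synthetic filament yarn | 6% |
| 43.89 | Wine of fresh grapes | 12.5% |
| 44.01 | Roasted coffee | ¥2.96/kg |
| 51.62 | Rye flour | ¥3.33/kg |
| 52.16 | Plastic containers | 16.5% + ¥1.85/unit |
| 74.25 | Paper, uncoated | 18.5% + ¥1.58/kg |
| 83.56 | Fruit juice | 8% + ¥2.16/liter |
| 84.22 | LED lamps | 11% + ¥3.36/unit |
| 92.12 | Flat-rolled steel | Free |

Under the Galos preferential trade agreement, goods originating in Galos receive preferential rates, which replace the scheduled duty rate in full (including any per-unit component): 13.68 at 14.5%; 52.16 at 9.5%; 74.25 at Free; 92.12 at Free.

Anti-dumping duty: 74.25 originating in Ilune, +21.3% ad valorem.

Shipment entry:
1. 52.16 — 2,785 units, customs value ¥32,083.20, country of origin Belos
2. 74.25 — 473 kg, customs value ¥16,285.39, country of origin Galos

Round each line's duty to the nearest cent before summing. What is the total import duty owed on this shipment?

¥10,445.98

Line 1 (52.16, Belos, 2,785 units, ¥32,083.20):
Base rate for 52.16 is 16.5% + ¥1.85/unit.
52.16 has an FTA preferential rate, but origin Belos is not Galos; base rate stands.
Duty = ¥32,083.20 × 16.5% + 2,785 × ¥1.85 = ¥10,445.98.
Line 2 (74.25, Galos, 473 kg, ¥16,285.39):
Base rate for 74.25 is 18.5% + ¥1.58/kg.
Origin Galos qualifies under the Galistan–Galos agreement and 74.25 is covered: preferential rate Free applies instead.
The additional-duty order on 74.25 targets Ilune, not Galos; it does not apply.
Duty = ¥16,285.39 × 0% = ¥0.00.
Total = ¥10,445.98 + ¥0.00 = ¥10,445.98.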